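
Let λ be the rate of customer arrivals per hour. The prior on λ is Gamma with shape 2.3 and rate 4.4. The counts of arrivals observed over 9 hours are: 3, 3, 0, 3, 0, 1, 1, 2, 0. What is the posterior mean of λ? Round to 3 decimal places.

Total count ∑xᵢ = 13 over n = 9 hours.
Gamma is conjugate to the Poisson likelihood: posterior is Gamma(shape = 2.3+13 = 15.3, rate = 4.4+9 = 13.4).
Posterior mean = shape/rate = 15.3/13.4 = 1.142.

Posterior mean ≈ 1.142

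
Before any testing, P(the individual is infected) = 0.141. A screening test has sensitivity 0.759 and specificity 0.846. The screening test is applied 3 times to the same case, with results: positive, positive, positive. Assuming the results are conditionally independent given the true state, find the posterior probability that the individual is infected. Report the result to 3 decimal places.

With H the event that the individual is infected, the joint likelihood of the observed sequence is P(data|H) = 0.759·0.759·0.759 = 0.43725 and P(data|¬H) = 0.154·0.154·0.154 = 0.0036523.
Bayes: P(H|data) = 0.141·0.43725 / (0.141·0.43725 + 0.859·0.0036523) = 0.061652/0.064789 = 0.9516.

Posterior P(H) ≈ 0.952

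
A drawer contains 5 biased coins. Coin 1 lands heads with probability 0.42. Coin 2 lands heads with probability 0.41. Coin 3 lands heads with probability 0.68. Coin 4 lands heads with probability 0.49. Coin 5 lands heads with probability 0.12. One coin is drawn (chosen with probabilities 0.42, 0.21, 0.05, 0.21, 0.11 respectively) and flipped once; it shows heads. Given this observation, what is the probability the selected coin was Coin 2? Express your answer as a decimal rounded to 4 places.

Tabulate prior·likelihood by source: [1] prior 0.42, lik 0.42, product 0.1764; [2] prior 0.21, lik 0.41, product 0.08610; [3] prior 0.05, lik 0.68, product 0.03400; [4] prior 0.21, lik 0.49, product 0.1029; [5] prior 0.11, lik 0.12, product 0.01320.
Normalizing constant = 0.41260; the posterior for Coin 2 is its product over the sum, 0.08610/0.41260 = 0.2087.

Posterior probability ≈ 0.2087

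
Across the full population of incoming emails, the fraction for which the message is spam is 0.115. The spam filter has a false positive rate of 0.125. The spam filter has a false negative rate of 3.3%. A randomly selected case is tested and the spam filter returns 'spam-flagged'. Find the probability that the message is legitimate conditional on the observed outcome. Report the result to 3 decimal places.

Let H be the event that the message is spam. P(H) = 0.115, so P(¬H) = 0.885. With E the 'spam-flagged' result, P(E|H) = 0.967 and P(E|¬H) = 0.125.
P(E) = 0.967·0.115 + 0.125·0.885 = 0.11120 + 0.11063 = 0.22183.
By Bayes' theorem, P(H|E) = 0.11120 / 0.22183 = 0.501. Hence P(¬H|E) = 1 − 0.501 = 0.499.

P(¬H | E) ≈ 0.499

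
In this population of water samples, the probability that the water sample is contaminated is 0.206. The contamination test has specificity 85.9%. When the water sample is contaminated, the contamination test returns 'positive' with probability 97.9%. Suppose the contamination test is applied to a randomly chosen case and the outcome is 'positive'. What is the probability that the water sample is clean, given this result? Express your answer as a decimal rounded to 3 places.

P(¬H | E) ≈ 0.357

Let H be the event that the water sample is contaminated. P(H) = 0.206, so P(¬H) = 0.794. With E the 'positive' result, P(E|H) = 0.979 and P(E|¬H) = 0.141.
P(E) = 0.979·0.206 + 0.141·0.794 = 0.20167 + 0.11195 = 0.31363.
By Bayes' theorem, P(H|E) = 0.20167 / 0.31363 = 0.643. Hence P(¬H|E) = 1 − 0.643 = 0.357.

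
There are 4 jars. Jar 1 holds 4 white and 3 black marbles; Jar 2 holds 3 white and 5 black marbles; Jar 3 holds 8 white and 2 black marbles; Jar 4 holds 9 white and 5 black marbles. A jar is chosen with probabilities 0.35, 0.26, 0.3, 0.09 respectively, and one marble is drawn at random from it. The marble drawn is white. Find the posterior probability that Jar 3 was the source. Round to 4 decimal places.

Posterior probability ≈ 0.4031

P(white|Jar 1) = 0.5714; P(white|Jar 2) = 0.375; P(white|Jar 3) = 0.8; P(white|Jar 4) = 0.6429.
Prior × likelihood for each source: 0.35·0.5714=0.2000, 0.26·0.375=0.09750, 0.3·0.8=0.2400, 0.09·0.6429=0.05786. Summing gives P(white) = 0.59536.
P(Jar 3 | white) = 0.2400 / 0.59536 = 0.4031.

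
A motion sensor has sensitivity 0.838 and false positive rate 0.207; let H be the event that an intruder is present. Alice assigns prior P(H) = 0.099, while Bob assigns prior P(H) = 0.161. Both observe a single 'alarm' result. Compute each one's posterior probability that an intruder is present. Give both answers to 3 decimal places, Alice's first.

The likelihood ratio for an 'alarm' result is 0.838/0.207 = 4.0483.
Alice: prior odds 0.099/0.901 = 0.10988; posterior odds 0.44482; posterior probability 0.308.
Bob: prior odds 0.161/0.839 = 0.19190; posterior odds 0.77685; posterior probability 0.437.

Alice: 0.308; Bob: 0.437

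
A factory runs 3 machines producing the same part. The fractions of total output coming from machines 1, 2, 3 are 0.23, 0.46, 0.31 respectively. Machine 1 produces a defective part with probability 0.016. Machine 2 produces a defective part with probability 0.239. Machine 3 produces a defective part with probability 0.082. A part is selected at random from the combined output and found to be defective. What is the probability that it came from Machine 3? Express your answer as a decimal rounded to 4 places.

P(defective|M1) = 0.016; P(defective|M2) = 0.239; P(defective|M3) = 0.082.
Prior × likelihood for each source: 0.23·0.016=0.003680, 0.46·0.239=0.1099, 0.31·0.082=0.02542. Summing gives P(defective) = 0.13904.
P(Machine 3 | defective) = 0.02542 / 0.13904 = 0.1828.

Posterior probability ≈ 0.1828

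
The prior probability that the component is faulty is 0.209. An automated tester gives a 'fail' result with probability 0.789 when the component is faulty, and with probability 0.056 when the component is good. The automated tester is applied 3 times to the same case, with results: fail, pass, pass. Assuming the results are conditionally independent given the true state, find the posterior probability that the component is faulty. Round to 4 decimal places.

Posterior P(H) ≈ 0.1568

Let H be the event that the component is faulty; start with P(H) = 0.209. P('fail'|H) = 0.789, P('fail'|¬H) = 0.056.
Update on result 1 ('fail'): P(H) ← 0.789·0.2090 / (0.789·0.2090 + 0.056·0.7910) = 0.16490/0.20920 = 0.7883.
Update on result 2 ('pass'): P(H) ← 0.211·0.7883 / (0.211·0.7883 + 0.944·0.2117) = 0.16632/0.36621 = 0.4542.
Update on result 3 ('pass'): P(H) ← 0.211·0.4542 / (0.211·0.4542 + 0.944·0.5458) = 0.095831/0.61109 = 0.1568.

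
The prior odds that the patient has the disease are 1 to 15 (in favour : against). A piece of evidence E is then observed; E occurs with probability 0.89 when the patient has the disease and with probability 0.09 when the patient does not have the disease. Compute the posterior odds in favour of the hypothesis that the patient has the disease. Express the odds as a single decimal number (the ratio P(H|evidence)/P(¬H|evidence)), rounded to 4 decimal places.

Posterior odds ≈ 0.6593

Prior odds = 1/15 = 0.066667. In log-odds, ln(0.066667) = -2.7081.
Add log likelihood ratio: ln(9.8889) = 2.2914.
Posterior log-odds = -0.41664, so posterior odds = exp(-0.41664) = 0.65926.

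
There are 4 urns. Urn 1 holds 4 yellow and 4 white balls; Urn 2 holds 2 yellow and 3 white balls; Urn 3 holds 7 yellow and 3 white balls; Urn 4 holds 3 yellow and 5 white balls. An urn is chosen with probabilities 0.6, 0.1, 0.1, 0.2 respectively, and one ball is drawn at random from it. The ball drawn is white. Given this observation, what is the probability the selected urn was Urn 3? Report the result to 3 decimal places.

Posterior probability ≈ 0.058

P(white|Urn 1) = 0.5; P(white|Urn 2) = 0.6; P(white|Urn 3) = 0.3; P(white|Urn 4) = 0.625.
Prior × likelihood for each source: 0.6·0.5=0.3000, 0.1·0.6=0.06000, 0.1·0.3=0.03000, 0.2·0.625=0.1250. Summing gives P(white) = 0.51500.
P(Urn 3 | white) = 0.03000 / 0.51500 = 0.058.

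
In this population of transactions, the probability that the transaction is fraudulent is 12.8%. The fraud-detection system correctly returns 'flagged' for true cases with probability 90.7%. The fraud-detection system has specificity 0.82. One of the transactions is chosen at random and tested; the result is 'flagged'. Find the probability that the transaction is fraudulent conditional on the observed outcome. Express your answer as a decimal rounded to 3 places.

P(H | E) ≈ 0.425

Let H be the event that the transaction is fraudulent. P(H) = 0.128, so P(¬H) = 0.872. With E the 'flagged' result, P(E|H) = 0.907 and P(E|¬H) = 0.18.
P(E) = 0.907·0.128 + 0.18·0.872 = 0.11610 + 0.15696 = 0.27306.
By Bayes' theorem, P(H|E) = 0.11610 / 0.27306 = 0.425.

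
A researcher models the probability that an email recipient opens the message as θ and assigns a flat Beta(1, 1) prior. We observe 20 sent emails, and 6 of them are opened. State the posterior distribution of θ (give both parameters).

Posterior: Beta(7, 15)

Observing 6 successes and 14 failures updates Beta(1, 1) by adding the success and failure counts to the two shape parameters: α = 1+6 = 7, β = 1+14 = 15.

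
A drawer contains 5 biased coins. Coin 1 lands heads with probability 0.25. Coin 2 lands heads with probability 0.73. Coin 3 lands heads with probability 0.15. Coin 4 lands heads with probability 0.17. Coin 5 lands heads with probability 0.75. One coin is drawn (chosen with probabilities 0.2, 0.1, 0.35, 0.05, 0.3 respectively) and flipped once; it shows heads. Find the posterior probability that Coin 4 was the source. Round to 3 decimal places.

P(heads|C1) = 0.25; P(heads|C2) = 0.73; P(heads|C3) = 0.15; P(heads|C4) = 0.17; P(heads|C5) = 0.75.
Prior × likelihood for each source: 0.2·0.25=0.05000, 0.1·0.73=0.07300, 0.35·0.15=0.05250, 0.05·0.17=0.008500, 0.3·0.75=0.2250. Summing gives P(heads) = 0.40900.
P(Coin 4 | heads) = 0.008500 / 0.40900 = 0.021.

Posterior probability ≈ 0.021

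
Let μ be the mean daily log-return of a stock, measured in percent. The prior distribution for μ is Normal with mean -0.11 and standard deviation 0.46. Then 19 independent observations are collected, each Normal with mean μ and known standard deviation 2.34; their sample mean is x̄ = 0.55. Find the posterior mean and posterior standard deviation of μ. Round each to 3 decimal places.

Prior precision 1/τ₀² = 1/0.46² = 4.72590; data precision n/σ² = 19/2.34² = 3.46994.
Posterior precision = 4.72590 + 3.46994 = 8.19584, giving posterior SD = 1/√8.19584 = 0.349.
Posterior mean = (4.72590·-0.11 + 3.46994·0.55) / 8.19584 = 0.169.

Posterior mean ≈ 0.169; posterior SD ≈ 0.349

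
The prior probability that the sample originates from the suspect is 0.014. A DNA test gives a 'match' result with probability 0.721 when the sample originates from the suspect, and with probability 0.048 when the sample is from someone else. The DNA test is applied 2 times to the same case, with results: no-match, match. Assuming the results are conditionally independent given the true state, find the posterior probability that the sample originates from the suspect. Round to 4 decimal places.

With H the event that the sample originates from the suspect, the joint likelihood of the observed sequence is P(data|H) = 0.279·0.721 = 0.20116 and P(data|¬H) = 0.952·0.048 = 0.045696.
Bayes: P(H|data) = 0.014·0.20116 / (0.014·0.20116 + 0.986·0.045696) = 0.0028162/0.047872 = 0.0588.

Posterior P(H) ≈ 0.0588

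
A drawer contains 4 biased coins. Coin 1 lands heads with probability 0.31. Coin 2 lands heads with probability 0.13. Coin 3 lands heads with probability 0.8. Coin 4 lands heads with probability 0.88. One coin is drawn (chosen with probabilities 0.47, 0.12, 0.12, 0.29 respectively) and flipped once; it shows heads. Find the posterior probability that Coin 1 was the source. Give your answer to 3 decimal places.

Posterior probability ≈ 0.284

P(heads|C1) = 0.31; P(heads|C2) = 0.13; P(heads|C3) = 0.8; P(heads|C4) = 0.88.
Prior × likelihood for each source: 0.47·0.31=0.1457, 0.12·0.13=0.01560, 0.12·0.8=0.09600, 0.29·0.88=0.2552. Summing gives P(heads) = 0.51250.
P(Coin 1 | heads) = 0.1457 / 0.51250 = 0.284.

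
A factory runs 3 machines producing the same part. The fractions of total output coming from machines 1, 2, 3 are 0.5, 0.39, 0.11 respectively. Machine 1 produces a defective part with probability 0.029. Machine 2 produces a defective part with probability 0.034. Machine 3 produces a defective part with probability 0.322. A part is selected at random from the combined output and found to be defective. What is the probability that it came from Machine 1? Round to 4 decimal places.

P(defective|M1) = 0.029; P(defective|M2) = 0.034; P(defective|M3) = 0.322.
Prior × likelihood for each source: 0.5·0.029=0.01450, 0.39·0.034=0.01326, 0.11·0.322=0.03542. Summing gives P(defective) = 0.063180.
P(Machine 1 | defective) = 0.01450 / 0.063180 = 0.2295.

Posterior probability ≈ 0.2295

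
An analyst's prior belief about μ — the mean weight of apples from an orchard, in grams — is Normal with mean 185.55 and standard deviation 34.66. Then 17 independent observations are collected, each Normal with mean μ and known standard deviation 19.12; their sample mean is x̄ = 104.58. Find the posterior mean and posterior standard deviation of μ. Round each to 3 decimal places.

Posterior mean ≈ 106.004; posterior SD ≈ 4.596

Prior precision 1/τ₀² = 1/34.66² = 0.00083242; data precision n/σ² = 17/19.12² = 0.0465022.
Posterior precision = 0.00083242 + 0.0465022 = 0.0473346, giving posterior SD = 1/√0.0473346 = 4.596.
Posterior mean = (0.00083242·185.55 + 0.0465022·104.58) / 0.0473346 = 106.004.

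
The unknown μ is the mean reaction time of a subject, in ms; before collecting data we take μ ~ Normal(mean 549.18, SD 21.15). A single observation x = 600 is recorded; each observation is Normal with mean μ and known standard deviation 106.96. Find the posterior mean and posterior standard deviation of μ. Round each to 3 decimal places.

With known σ, the Normal prior is conjugate. Weight on the data is w = (n/σ²)/(n/σ² + 1/τ₀²) = 0.00008741/(0.00008741+0.00223552) = 0.037629.
Posterior mean = w·x̄ + (1−w)·μ₀ = 0.037629·600 + 0.96237·549.18 = 551.092. Posterior variance = 1/(0.00008741+0.00223552) = 430.490, so SD = 20.748.

Posterior mean ≈ 551.092; posterior SD ≈ 20.748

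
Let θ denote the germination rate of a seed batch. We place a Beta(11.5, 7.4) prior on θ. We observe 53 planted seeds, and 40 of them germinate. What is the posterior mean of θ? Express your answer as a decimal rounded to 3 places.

Observing 40 successes and 13 failures updates Beta(11.5, 7.4) by adding the success and failure counts to the two shape parameters: α = 11.5+40 = 51.5, β = 7.4+13 = 20.4.
Posterior mean = α/(α+β) = 51.5/71.9 = 0.716.

Posterior mean ≈ 0.716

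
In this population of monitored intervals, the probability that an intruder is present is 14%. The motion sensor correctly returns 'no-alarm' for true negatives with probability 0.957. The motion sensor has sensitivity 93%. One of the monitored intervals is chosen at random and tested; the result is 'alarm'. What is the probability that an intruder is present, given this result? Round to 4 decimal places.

P(H | E) ≈ 0.7788

Write H for 'an intruder is present'. Prior odds H:¬H = 0.14/0.86 = 0.16279. For the 'alarm' outcome, the likelihood ratio is 0.93/0.043 = 21.628.
Posterior odds = 0.16279 × 21.628 = 3.5208, so P(H|E) = 3.5208/(1+3.5208) = 0.7788.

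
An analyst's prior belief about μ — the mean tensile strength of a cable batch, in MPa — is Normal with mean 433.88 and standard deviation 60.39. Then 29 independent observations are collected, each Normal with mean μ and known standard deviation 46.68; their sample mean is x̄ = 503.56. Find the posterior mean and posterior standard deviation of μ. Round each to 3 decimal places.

Posterior mean ≈ 502.153; posterior SD ≈ 8.580

Prior precision 1/τ₀² = 1/60.39² = 0.00027420; data precision n/σ² = 29/46.68² = 0.0133087.
Posterior precision = 0.00027420 + 0.0133087 = 0.0135829, giving posterior SD = 1/√0.0135829 = 8.580.
Posterior mean = (0.00027420·433.88 + 0.0133087·503.56) / 0.0135829 = 502.153.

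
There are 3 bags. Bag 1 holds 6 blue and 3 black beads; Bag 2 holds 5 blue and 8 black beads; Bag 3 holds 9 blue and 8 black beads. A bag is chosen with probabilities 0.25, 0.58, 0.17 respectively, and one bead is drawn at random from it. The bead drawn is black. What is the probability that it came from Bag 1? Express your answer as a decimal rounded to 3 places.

Posterior probability ≈ 0.160

P(black|Bag 1) = 0.3333; P(black|Bag 2) = 0.6154; P(black|Bag 3) = 0.4706.
Prior × likelihood for each source: 0.25·0.3333=0.08333, 0.58·0.6154=0.3569, 0.17·0.4706=0.08000. Summing gives P(black) = 0.52026.
P(Bag 1 | black) = 0.08333 / 0.52026 = 0.160.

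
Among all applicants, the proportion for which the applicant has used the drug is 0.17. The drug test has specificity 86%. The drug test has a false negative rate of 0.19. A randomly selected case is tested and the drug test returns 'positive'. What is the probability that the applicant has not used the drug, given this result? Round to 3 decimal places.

P(¬H | E) ≈ 0.458

Let H be the event that the applicant has used the drug. P(H) = 0.17, so P(¬H) = 0.83. With E the 'positive' result, P(E|H) = 0.81 and P(E|¬H) = 0.14.
P(E) = 0.81·0.17 + 0.14·0.83 = 0.13770 + 0.11620 = 0.25390.
By Bayes' theorem, P(H|E) = 0.13770 / 0.25390 = 0.542. Hence P(¬H|E) = 1 − 0.542 = 0.458.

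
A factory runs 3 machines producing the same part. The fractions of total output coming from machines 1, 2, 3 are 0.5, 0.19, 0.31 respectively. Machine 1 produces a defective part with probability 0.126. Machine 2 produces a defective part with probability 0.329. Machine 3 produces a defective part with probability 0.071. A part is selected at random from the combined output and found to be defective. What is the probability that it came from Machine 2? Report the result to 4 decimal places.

P(defective|M1) = 0.126; P(defective|M2) = 0.329; P(defective|M3) = 0.071.
Prior × likelihood for each source: 0.5·0.126=0.06300, 0.19·0.329=0.06251, 0.31·0.071=0.02201. Summing gives P(defective) = 0.14752.
P(Machine 2 | defective) = 0.06251 / 0.14752 = 0.4237.

Posterior probability ≈ 0.4237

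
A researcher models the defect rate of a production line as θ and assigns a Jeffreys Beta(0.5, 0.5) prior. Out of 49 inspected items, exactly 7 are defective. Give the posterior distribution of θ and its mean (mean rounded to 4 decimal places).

The binomial likelihood is conjugate to the Beta prior: with 7 successes and 42 failures, the posterior is Beta(0.5+7, 0.5+42) = Beta(7.5, 42.5).
E[θ | data] = 7.5/(7.5+42.5) = 0.1500.

Posterior: Beta(7.5, 42.5); mean ≈ 0.1500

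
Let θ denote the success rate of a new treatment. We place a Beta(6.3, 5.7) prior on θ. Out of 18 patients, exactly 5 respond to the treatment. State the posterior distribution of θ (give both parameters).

Posterior: Beta(11.3, 18.7)

The binomial likelihood is conjugate to the Beta prior: with 5 successes and 13 failures, the posterior is Beta(6.3+5, 5.7+13) = Beta(11.3, 18.7).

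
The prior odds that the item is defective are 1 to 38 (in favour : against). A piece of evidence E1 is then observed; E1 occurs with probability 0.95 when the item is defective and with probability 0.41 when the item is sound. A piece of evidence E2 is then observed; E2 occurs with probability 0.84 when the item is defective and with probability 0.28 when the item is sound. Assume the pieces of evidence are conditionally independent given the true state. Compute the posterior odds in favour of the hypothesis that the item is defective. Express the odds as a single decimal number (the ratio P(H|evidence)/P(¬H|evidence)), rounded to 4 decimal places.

Prior odds = 1/38 = 0.026316. In log-odds, ln(0.026316) = -3.6376.
Add log likelihood ratios: ln(2.3171) + ln(3.0000) = 1.9389.
Posterior log-odds = -1.6987, so posterior odds = exp(-1.6987) = 0.18293.

Posterior odds ≈ 0.1829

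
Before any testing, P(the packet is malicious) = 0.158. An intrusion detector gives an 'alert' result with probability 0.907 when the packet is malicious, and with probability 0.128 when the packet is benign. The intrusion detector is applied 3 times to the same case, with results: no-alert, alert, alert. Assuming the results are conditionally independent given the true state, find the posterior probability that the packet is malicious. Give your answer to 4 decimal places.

Posterior P(H) ≈ 0.5012

Let H be the event that the packet is malicious; start with P(H) = 0.158. P('alert'|H) = 0.907, P('alert'|¬H) = 0.128.
Update on result 1 ('no-alert'): P(H) ← 0.093·0.1580 / (0.093·0.1580 + 0.872·0.8420) = 0.014694/0.74892 = 0.0196.
Update on result 2 ('alert'): P(H) ← 0.907·0.0196 / (0.907·0.0196 + 0.128·0.9804) = 0.017796/0.14328 = 0.1242.
Update on result 3 ('alert'): P(H) ← 0.907·0.1242 / (0.907·0.1242 + 0.128·0.8758) = 0.11265/0.22475 = 0.5012.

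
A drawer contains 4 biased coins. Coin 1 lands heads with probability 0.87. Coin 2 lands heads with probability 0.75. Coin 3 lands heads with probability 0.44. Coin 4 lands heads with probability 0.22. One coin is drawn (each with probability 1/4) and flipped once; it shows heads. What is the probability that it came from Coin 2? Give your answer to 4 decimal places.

Posterior probability ≈ 0.3289

P(heads|C1) = 0.87; P(heads|C2) = 0.75; P(heads|C3) = 0.44; P(heads|C4) = 0.22.
Prior × likelihood for each source: 0.25·0.87=0.2175, 0.25·0.75=0.1875, 0.25·0.44=0.1100, 0.25·0.22=0.05500. Summing gives P(heads) = 0.57000.
P(Coin 2 | heads) = 0.1875 / 0.57000 = 0.3289.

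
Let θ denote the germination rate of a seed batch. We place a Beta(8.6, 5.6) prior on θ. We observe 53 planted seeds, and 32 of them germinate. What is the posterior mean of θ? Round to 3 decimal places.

Observing 32 successes and 21 failures updates Beta(8.6, 5.6) by adding the success and failure counts to the two shape parameters: α = 8.6+32 = 40.6, β = 5.6+21 = 26.6.
E[θ | data] = 40.6/(40.6+26.6) = 0.604.

Posterior mean ≈ 0.604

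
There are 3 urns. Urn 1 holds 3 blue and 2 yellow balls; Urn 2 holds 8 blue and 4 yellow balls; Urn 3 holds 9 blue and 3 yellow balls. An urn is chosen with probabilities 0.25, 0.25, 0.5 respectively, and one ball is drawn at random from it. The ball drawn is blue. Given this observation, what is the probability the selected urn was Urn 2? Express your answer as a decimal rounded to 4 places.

Posterior probability ≈ 0.2410

Tabulate prior·likelihood by source: [1] prior 0.25, lik 0.6, product 0.1500; [2] prior 0.25, lik 0.6667, product 0.1667; [3] prior 0.5, lik 0.75, product 0.3750.
Normalizing constant = 0.69167; the posterior for Urn 2 is its product over the sum, 0.1667/0.69167 = 0.2410.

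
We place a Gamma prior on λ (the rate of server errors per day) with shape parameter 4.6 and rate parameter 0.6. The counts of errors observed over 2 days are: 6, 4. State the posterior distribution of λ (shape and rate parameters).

The Poisson likelihood adds the total count to the shape and the number of exposure periods to the rate. Here ∑xᵢ = 10 and n = 2, so shape 4.6→14.6 and rate 0.6→2.6.

Posterior: Gamma(shape=14.6, rate=2.6)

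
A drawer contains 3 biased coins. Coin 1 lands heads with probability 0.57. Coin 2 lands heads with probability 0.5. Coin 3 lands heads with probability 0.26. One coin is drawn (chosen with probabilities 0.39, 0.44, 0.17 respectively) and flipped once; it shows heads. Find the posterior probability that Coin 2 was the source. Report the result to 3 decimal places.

Posterior probability ≈ 0.452

Tabulate prior·likelihood by source: [1] prior 0.39, lik 0.57, product 0.2223; [2] prior 0.44, lik 0.5, product 0.2200; [3] prior 0.17, lik 0.26, product 0.04420.
Normalizing constant = 0.48650; the posterior for Coin 2 is its product over the sum, 0.2200/0.48650 = 0.452.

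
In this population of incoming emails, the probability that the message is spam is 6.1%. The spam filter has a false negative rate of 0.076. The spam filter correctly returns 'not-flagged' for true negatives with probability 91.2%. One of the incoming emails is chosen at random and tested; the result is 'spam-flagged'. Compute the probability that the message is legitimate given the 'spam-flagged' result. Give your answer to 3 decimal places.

Write H for 'the message is spam'. Prior odds H:¬H = 0.061/0.939 = 0.064963. For the 'spam-flagged' outcome, the likelihood ratio is 0.924/0.088 = 10.500.
Posterior odds = 0.064963 × 10.500 = 0.68211, so P(H|E) = 0.68211/(1+0.68211) = 0.406. Then P(¬H|E) = 1 − 0.406 = 0.594.

P(¬H | E) ≈ 0.594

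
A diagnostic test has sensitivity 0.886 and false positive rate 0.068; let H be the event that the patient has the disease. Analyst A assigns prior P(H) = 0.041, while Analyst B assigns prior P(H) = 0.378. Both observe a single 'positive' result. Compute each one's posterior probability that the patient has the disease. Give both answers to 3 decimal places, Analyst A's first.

The likelihood ratio for a 'positive' result is 0.886/0.068 = 13.029.
Analyst A: prior odds 0.041/0.959 = 0.042753; posterior odds 0.55704; posterior probability 0.358.
Analyst B: prior odds 0.378/0.622 = 0.60772; posterior odds 7.9182; posterior probability 0.888.

Analyst A: 0.358; Analyst B: 0.888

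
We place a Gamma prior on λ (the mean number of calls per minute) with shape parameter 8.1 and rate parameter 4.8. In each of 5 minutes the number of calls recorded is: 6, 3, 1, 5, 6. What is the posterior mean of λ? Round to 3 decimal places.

Posterior mean ≈ 2.969

Total count ∑xᵢ = 21 over n = 5 minutes.
Gamma is conjugate to the Poisson likelihood: posterior is Gamma(shape = 8.1+21 = 29.1, rate = 4.8+5 = 9.8).
E[λ | data] = 29.1/9.8 = 2.969.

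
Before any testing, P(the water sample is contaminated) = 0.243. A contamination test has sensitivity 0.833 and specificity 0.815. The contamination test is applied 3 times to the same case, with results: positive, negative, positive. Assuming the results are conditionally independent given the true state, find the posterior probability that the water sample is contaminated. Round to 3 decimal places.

With H the event that the water sample is contaminated, the joint likelihood of the observed sequence is P(data|H) = 0.833·0.167·0.833 = 0.11588 and P(data|¬H) = 0.185·0.815·0.185 = 0.027893.
Bayes: P(H|data) = 0.243·0.11588 / (0.243·0.11588 + 0.757·0.027893) = 0.028159/0.049274 = 0.5715.

Posterior P(H) ≈ 0.571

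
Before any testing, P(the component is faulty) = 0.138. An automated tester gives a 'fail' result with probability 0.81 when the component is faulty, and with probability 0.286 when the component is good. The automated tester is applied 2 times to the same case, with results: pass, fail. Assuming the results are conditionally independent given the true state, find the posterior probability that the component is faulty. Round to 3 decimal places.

With H the event that the component is faulty, the joint likelihood of the observed sequence is P(data|H) = 0.19·0.81 = 0.15390 and P(data|¬H) = 0.714·0.286 = 0.20420.
Bayes: P(H|data) = 0.138·0.15390 / (0.138·0.15390 + 0.862·0.20420) = 0.021238/0.19726 = 0.1077.

Posterior P(H) ≈ 0.108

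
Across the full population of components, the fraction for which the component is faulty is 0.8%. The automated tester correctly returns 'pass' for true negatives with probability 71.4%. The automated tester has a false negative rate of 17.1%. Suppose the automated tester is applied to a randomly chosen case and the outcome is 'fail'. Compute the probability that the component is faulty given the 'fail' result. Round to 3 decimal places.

P(H | E) ≈ 0.023

Let H be the event that the component is faulty. P(H) = 0.008, so P(¬H) = 0.992. With E the 'fail' result, P(E|H) = 0.829 and P(E|¬H) = 0.286.
P(E) = 0.829·0.008 + 0.286·0.992 = 0.0066320 + 0.28371 = 0.29034.
By Bayes' theorem, P(H|E) = 0.0066320 / 0.29034 = 0.023.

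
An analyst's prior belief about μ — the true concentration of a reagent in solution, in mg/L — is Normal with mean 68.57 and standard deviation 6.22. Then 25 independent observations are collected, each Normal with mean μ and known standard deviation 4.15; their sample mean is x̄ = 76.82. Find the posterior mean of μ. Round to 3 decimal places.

Prior precision 1/τ₀² = 1/6.22² = 0.0258475; data precision n/σ² = 25/4.15² = 1.45159.
Posterior precision = 0.0258475 + 1.45159 = 1.47744.
Posterior mean = (0.0258475·68.57 + 1.45159·76.82) / 1.47744 = 76.676.

Posterior mean ≈ 76.676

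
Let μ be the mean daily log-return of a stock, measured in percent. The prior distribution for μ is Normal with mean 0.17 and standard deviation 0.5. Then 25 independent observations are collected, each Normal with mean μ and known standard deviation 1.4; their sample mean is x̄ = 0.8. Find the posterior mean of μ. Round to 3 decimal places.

Posterior mean ≈ 0.650

Prior precision 1/τ₀² = 1/0.5² = 4.00000; data precision n/σ² = 25/1.4² = 12.7551.
Posterior precision = 4.00000 + 12.7551 = 16.7551.
Posterior mean = (4.00000·0.17 + 12.7551·0.8) / 16.7551 = 0.650.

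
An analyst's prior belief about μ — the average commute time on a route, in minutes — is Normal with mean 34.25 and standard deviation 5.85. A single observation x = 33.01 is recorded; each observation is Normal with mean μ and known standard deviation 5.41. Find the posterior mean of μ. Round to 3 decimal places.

Prior precision 1/τ₀² = 1/5.85² = 0.0292205; data precision n/σ² = 1/5.41² = 0.0341669.
Posterior precision = 0.0292205 + 0.0341669 = 0.0633874.
Posterior mean = (0.0292205·34.25 + 0.0341669·33.01) / 0.0633874 = 33.582.

Posterior mean ≈ 33.582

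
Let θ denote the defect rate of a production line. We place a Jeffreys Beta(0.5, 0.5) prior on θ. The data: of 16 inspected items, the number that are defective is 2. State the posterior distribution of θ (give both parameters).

Posterior: Beta(2.5, 14.5)

The binomial likelihood is conjugate to the Beta prior: with 2 successes and 14 failures, the posterior is Beta(0.5+2, 0.5+14) = Beta(2.5, 14.5).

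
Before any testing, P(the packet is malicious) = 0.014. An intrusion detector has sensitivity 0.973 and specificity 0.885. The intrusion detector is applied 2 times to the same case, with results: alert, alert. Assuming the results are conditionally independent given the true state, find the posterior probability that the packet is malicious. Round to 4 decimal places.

Posterior P(H) ≈ 0.5041

With H the event that the packet is malicious, the joint likelihood of the observed sequence is P(data|H) = 0.973·0.973 = 0.94673 and P(data|¬H) = 0.115·0.115 = 0.013225.
Bayes: P(H|data) = 0.014·0.94673 / (0.014·0.94673 + 0.986·0.013225) = 0.013254/0.026294 = 0.5041.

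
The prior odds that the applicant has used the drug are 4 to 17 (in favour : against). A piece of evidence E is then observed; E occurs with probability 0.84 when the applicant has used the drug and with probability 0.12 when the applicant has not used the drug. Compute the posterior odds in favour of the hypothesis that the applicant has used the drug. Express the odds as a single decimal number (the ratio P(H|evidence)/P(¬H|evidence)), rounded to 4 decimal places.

Posterior odds ≈ 1.6471

Prior odds = 4/17 = 0.23529.
Likelihood ratio for E = 0.84/0.12 = 7.0000.
Posterior odds = prior odds × LR = 1.6471.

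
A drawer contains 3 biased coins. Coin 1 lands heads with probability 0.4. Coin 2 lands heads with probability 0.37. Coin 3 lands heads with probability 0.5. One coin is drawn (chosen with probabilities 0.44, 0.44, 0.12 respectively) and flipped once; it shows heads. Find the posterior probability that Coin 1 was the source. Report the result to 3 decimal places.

Posterior probability ≈ 0.441

Tabulate prior·likelihood by source: [1] prior 0.44, lik 0.4, product 0.1760; [2] prior 0.44, lik 0.37, product 0.1628; [3] prior 0.12, lik 0.5, product 0.06000.
Normalizing constant = 0.39880; the posterior for Coin 1 is its product over the sum, 0.1760/0.39880 = 0.441.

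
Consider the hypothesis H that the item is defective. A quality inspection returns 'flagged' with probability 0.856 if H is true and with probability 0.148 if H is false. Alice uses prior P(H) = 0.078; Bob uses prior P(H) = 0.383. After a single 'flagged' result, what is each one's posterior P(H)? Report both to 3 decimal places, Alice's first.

P('+'|H) = 0.856, P('+'|¬H) = 0.148.
Alice: numerator 0.856·0.078 = 0.066768; evidence = 0.066768+0.148·0.922 = 0.20322; posterior = 0.329.
Bob: numerator 0.856·0.383 = 0.32785; evidence = 0.32785+0.148·0.617 = 0.41916; posterior = 0.782.

Alice: 0.329; Bob: 0.782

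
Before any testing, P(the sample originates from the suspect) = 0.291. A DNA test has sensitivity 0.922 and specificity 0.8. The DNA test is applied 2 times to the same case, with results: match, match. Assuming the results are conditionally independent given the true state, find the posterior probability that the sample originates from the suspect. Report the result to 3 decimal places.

Let H be the event that the sample originates from the suspect; start with P(H) = 0.291. P('match'|H) = 0.922, P('match'|¬H) = 0.2.
Update on result 1 ('match'): P(H) ← 0.922·0.2910 / (0.922·0.2910 + 0.2·0.7090) = 0.26830/0.41010 = 0.6542.
Update on result 2 ('match'): P(H) ← 0.922·0.6542 / (0.922·0.6542 + 0.2·0.3458) = 0.60320/0.67236 = 0.8971.

Posterior P(H) ≈ 0.897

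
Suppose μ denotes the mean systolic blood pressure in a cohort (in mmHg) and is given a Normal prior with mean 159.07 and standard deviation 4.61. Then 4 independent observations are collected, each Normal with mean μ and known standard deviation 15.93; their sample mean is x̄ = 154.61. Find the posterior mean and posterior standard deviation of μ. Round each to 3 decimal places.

Posterior mean ≈ 157.951; posterior SD ≈ 3.990

With known σ, the Normal prior is conjugate. Weight on the data is w = (n/σ²)/(n/σ² + 1/τ₀²) = 0.0157626/(0.0157626+0.0470542) = 0.25093.
Posterior mean = w·x̄ + (1−w)·μ₀ = 0.25093·154.61 + 0.74907·159.07 = 157.951. Posterior variance = 1/(0.0157626+0.0470542) = 15.9193, so SD = 3.990.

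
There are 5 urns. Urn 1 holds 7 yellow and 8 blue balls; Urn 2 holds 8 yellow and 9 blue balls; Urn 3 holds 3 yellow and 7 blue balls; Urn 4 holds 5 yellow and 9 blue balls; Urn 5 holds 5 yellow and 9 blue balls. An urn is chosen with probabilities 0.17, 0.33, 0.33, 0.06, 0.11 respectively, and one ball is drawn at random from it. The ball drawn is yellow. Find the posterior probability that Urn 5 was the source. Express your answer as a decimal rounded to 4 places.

Tabulate prior·likelihood by source: [1] prior 0.17, lik 0.4667, product 0.07933; [2] prior 0.33, lik 0.4706, product 0.1553; [3] prior 0.33, lik 0.3, product 0.09900; [4] prior 0.06, lik 0.3571, product 0.02143; [5] prior 0.11, lik 0.3571, product 0.03929.
Normalizing constant = 0.39434; the posterior for Urn 5 is its product over the sum, 0.03929/0.39434 = 0.0996.

Posterior probability ≈ 0.0996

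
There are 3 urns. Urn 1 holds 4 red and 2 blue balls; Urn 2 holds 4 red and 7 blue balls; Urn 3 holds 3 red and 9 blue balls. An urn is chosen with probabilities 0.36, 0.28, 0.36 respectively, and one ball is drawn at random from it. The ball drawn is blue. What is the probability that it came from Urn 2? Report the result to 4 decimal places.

P(blue|Urn 1) = 0.3333; P(blue|Urn 2) = 0.6364; P(blue|Urn 3) = 0.75.
Prior × likelihood for each source: 0.36·0.3333=0.1200, 0.28·0.6364=0.1782, 0.36·0.75=0.2700. Summing gives P(blue) = 0.56818.
P(Urn 2 | blue) = 0.1782 / 0.56818 = 0.3136.

Posterior probability ≈ 0.3136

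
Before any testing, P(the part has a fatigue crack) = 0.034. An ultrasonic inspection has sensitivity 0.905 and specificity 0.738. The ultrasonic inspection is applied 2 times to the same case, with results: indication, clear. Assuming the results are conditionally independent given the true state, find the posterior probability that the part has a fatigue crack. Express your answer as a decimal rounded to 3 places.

Posterior P(H) ≈ 0.015

With H the event that the part has a fatigue crack, the joint likelihood of the observed sequence is P(data|H) = 0.905·0.095 = 0.085975 and P(data|¬H) = 0.262·0.738 = 0.19336.
Bayes: P(H|data) = 0.034·0.085975 / (0.034·0.085975 + 0.966·0.19336) = 0.0029232/0.18971 = 0.0154.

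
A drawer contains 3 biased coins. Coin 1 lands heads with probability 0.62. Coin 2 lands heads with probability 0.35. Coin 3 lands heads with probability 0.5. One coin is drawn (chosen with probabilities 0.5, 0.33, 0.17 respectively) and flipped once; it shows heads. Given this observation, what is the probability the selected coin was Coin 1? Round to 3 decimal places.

Posterior probability ≈ 0.607

P(heads|C1) = 0.62; P(heads|C2) = 0.35; P(heads|C3) = 0.5.
Prior × likelihood for each source: 0.5·0.62=0.3100, 0.33·0.35=0.1155, 0.17·0.5=0.08500. Summing gives P(heads) = 0.51050.
P(Coin 1 | heads) = 0.3100 / 0.51050 = 0.607.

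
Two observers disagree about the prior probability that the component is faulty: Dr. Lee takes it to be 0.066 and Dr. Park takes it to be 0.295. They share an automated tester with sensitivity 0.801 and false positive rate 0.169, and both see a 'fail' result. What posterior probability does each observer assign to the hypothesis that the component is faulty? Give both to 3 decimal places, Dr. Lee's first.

P('+'|H) = 0.801, P('+'|¬H) = 0.169.
Dr. Lee: numerator 0.801·0.066 = 0.052866; evidence = 0.052866+0.169·0.934 = 0.21071; posterior = 0.251.
Dr. Park: numerator 0.801·0.295 = 0.23630; evidence = 0.23630+0.169·0.705 = 0.35544; posterior = 0.665.

Dr. Lee: 0.251; Dr. Park: 0.665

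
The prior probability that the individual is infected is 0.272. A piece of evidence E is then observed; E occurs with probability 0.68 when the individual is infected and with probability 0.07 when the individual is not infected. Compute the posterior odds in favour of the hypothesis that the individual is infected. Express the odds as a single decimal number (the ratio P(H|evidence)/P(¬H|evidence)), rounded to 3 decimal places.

Posterior odds ≈ 3.630

Prior odds = 0.272/(1−0.272) = 0.37363. In log-odds, ln(0.37363) = -0.98450.
Add log likelihood ratio: ln(9.7143) = 2.2736.
Posterior log-odds = 1.2891, so posterior odds = exp(1.2891) = 3.6295.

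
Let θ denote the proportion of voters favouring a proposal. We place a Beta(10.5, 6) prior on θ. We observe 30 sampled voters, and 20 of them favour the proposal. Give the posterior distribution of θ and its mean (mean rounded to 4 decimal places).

The binomial likelihood is conjugate to the Beta prior: with 20 successes and 10 failures, the posterior is Beta(10.5+20, 6+10) = Beta(30.5, 16).
Posterior mean = α/(α+β) = 30.5/46.5 = 0.6559.

Posterior: Beta(30.5, 16); mean ≈ 0.6559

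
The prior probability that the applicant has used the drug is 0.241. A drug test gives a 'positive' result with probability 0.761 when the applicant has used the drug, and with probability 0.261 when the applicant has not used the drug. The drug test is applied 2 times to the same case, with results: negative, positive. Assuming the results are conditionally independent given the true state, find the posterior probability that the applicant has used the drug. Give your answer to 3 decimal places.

Let H be the event that the applicant has used the drug; start with P(H) = 0.241. P('positive'|H) = 0.761, P('positive'|¬H) = 0.261.
Update on result 1 ('negative'): P(H) ← 0.239·0.2410 / (0.239·0.2410 + 0.739·0.7590) = 0.057599/0.61850 = 0.0931.
Update on result 2 ('positive'): P(H) ← 0.761·0.0931 / (0.761·0.0931 + 0.261·0.9069) = 0.070870/0.30756 = 0.2304.

Posterior P(H) ≈ 0.230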